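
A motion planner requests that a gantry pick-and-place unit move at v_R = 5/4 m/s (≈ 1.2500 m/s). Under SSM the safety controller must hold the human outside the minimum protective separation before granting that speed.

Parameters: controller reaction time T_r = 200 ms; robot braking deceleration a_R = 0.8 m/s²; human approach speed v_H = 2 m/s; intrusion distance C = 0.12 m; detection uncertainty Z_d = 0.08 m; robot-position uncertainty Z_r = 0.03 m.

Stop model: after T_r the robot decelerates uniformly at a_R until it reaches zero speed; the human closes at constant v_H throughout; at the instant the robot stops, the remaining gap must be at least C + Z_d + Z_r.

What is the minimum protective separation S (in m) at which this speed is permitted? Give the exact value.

S_min = 15941/3200 m = 4.9816 m

braking lasts T_s = (5/4)/(4/5) = 1.5625 s
reaction-phase robot travel = 1.2500·0.2000 = 0.2500 m
braking distance = 1.2500²/(2·0.8000) = 0.9766 m
human closes 2.0000·1.7625 = 3.5250 m
margins: 0.1200+0.0800+0.0300 = 0.2300 m
S_min ≈ 0.2500+0.9766+3.5250+0.2300  ⇒  S_min = 15941/3200 m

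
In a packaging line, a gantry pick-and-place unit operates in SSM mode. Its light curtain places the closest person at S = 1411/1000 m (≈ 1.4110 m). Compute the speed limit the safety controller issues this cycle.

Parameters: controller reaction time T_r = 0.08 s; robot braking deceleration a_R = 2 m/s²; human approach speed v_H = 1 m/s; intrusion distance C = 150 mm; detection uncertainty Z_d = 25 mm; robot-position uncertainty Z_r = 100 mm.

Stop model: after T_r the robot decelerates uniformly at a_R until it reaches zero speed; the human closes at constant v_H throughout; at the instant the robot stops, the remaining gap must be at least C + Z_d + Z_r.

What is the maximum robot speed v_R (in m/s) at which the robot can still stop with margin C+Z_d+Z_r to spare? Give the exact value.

v_R_max = 6/5 m/s = 1.2000 m/s

at the boundary: (1/4)·v² + (29/50)·v + (-132/125) = 0
  disc = (29/50)² − 4·(1/4)·(-132/125) = 3481/2500 ; √disc = 59/50
  v_R = (−(29/50) + 59/50) / (2·(1/4)) = 6/5 m/s
check:
stop time T_s = (6/5)/2 = 0.6000 s
robot covers v_R·T_r = 1.2000·0.0800 = 0.0960 m before braking
braking distance = 1.2000²/(2·2.0000) = 0.3600 m
human over T_r+T_s: 1.0000·(0.0800+0.6000) = 0.6800 m
margins: 0.1500+0.0250+0.1000 = 0.2750 m
sum ≈ 0.0960+0.3600+0.6800+0.2750 ≈ 1.4110 m = S ✓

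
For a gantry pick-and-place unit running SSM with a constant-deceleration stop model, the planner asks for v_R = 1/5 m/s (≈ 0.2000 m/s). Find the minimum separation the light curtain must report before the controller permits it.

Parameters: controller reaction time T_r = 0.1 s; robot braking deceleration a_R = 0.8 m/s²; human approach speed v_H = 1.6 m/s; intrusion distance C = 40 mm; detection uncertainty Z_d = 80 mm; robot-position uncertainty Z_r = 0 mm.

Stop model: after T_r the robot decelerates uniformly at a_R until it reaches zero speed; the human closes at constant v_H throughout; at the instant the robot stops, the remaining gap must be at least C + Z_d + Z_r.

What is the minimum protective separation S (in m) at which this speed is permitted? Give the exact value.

S_min = 29/40 m = 0.7250 m

T_s = v_R/a_R = (1/5)/(4/5) = 0.2500 s
robot covers v_R·T_r = 0.2000·0.1000 = 0.0200 m before braking
robot under decel: 0.2000²/(2·0.8000) = 0.0250 m
human over T_r+T_s: 1.6000·(0.1000+0.2500) = 0.5600 m
residual clearance needed = 0.0400+0.0800+0.0000 = 0.1200 m
S_min ≈ 0.0200+0.0250+0.5600+0.1200  ⇒  S_min = 29/40 m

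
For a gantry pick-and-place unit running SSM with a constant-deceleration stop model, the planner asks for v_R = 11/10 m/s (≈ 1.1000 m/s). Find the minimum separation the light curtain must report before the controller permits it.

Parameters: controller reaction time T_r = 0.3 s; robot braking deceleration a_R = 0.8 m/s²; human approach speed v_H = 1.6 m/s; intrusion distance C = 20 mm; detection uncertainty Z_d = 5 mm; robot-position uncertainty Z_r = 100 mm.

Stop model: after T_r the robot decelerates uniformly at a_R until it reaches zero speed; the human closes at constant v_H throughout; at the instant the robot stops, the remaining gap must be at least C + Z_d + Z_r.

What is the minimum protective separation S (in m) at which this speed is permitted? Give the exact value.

S_min = 3113/800 m = 3.8912 m

T_s = v_R/a_R = (11/10)/(4/5) = 1.3750 s
reaction-phase robot travel = 1.1000·0.3000 = 0.3300 m
braking distance = 1.1000²/(2·0.8000) = 0.7562 m
human closes 1.6000·1.6750 = 2.6800 m
C+Z_d+Z_r = 0.0200+0.0050+0.1000 = 0.1250 m
S_min ≈ 0.3300+0.7562+2.6800+0.1250  ⇒  S_min = 3113/800 m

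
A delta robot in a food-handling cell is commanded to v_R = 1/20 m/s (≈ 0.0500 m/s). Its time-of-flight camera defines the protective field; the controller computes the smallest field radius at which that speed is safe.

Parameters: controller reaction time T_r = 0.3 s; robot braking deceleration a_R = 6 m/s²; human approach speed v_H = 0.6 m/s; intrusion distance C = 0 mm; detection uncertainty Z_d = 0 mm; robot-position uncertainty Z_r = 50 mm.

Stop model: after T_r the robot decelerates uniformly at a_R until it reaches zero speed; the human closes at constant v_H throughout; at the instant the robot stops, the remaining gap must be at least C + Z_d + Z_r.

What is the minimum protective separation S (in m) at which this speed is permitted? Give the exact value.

S_min = 1201/4800 m = 0.2502 m

T_s = v_R/a_R = (1/20)/6 = 0.0083 s
reaction-phase robot travel = 0.0500·0.3000 = 0.0150 m
robot covers 0.0500·0.0083 − ½·6.0000·0.0083² = 0.0002 m while stopping
person approaches 0.6000·(0.3000+0.0083) = 0.1850 m
margins: 0.0000+0.0000+0.0500 = 0.0500 m
S_min ≈ 0.0150+0.0002+0.1850+0.0500  ⇒  S_min = 1201/4800 m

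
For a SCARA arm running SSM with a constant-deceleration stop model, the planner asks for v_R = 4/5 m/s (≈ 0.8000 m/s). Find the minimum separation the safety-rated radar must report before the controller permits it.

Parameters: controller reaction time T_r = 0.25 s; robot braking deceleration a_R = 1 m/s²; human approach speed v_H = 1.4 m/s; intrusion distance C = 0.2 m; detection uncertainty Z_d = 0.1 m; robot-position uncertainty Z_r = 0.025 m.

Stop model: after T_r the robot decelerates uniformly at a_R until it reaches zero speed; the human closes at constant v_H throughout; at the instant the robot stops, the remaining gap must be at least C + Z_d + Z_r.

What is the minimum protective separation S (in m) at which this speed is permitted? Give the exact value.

stop time T_s = (4/5)/1 = 0.8000 s
robot in T_r: 0.8000·0.2500 = 0.2000 m
robot under decel: 0.8000²/(2·1.0000) = 0.3200 m
human over T_r+T_s: 1.4000·(0.2500+0.8000) = 1.4700 m
residual clearance needed = 0.2000+0.1000+0.0250 = 0.3250 m
S_min ≈ 0.2000+0.3200+1.4700+0.3250  ⇒  S_min = 463/200 m

S_min = 463/200 m = 2.3150 m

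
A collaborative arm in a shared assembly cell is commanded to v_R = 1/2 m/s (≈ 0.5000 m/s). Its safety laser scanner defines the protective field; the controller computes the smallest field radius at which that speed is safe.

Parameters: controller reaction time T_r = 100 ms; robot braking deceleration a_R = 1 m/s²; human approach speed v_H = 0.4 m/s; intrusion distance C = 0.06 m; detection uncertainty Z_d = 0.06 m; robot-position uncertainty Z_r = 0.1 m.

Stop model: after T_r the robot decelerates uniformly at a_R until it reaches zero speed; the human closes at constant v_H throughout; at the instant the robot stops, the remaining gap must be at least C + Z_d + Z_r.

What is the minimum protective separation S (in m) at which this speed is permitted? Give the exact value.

S_min = 127/200 m = 0.6350 m

braking lasts T_s = (1/2)/1 = 0.5000 s
robot in T_r: 0.5000·0.1000 = 0.0500 m
robot under decel: 0.5000²/(2·1.0000) = 0.1250 m
human closes 0.4000·0.6000 = 0.2400 m
C+Z_d+Z_r = 0.0600+0.0600+0.1000 = 0.2200 m
S_min ≈ 0.0500+0.1250+0.2400+0.2200  ⇒  S_min = 127/200 m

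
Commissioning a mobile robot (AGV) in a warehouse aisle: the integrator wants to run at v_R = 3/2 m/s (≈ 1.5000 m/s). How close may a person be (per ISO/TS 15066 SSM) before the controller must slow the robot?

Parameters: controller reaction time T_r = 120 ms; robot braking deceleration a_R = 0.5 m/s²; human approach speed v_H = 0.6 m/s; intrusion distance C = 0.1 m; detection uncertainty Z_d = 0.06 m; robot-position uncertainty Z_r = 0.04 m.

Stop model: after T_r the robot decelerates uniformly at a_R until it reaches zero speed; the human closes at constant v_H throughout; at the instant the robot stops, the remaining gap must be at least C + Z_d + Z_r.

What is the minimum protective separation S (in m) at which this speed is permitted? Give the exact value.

stop time T_s = (3/2)/(1/2) = 3.0000 s
robot in T_r: 1.5000·0.1200 = 0.1800 m
robot covers 1.5000·3.0000 − ½·0.5000·3.0000² = 2.2500 m while stopping
human closes 0.6000·3.1200 = 1.8720 m
C+Z_d+Z_r = 0.1000+0.0600+0.0400 = 0.2000 m
S_min ≈ 0.1800+2.2500+1.8720+0.2000  ⇒  S_min = 2251/500 m

S_min = 2251/500 m = 4.5020 m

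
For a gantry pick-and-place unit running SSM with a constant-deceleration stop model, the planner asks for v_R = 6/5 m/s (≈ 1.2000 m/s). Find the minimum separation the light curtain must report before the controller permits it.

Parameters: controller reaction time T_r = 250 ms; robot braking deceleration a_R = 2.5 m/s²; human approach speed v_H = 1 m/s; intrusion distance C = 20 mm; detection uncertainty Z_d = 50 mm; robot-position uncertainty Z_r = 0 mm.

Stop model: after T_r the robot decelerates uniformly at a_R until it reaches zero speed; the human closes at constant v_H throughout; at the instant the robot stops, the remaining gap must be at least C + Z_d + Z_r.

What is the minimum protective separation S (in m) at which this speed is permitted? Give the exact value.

T_s = v_R/a_R = (6/5)/(5/2) = 0.4800 s
reaction-phase robot travel = 1.2000·0.2500 = 0.3000 m
braking distance = 1.2000²/(2·2.5000) = 0.2880 m
human over T_r+T_s: 1.0000·(0.2500+0.4800) = 0.7300 m
C+Z_d+Z_r = 0.0200+0.0500+0.0000 = 0.0700 m
S_min ≈ 0.3000+0.2880+0.7300+0.0700  ⇒  S_min = 347/250 m

S_min = 347/250 m = 1.3880 m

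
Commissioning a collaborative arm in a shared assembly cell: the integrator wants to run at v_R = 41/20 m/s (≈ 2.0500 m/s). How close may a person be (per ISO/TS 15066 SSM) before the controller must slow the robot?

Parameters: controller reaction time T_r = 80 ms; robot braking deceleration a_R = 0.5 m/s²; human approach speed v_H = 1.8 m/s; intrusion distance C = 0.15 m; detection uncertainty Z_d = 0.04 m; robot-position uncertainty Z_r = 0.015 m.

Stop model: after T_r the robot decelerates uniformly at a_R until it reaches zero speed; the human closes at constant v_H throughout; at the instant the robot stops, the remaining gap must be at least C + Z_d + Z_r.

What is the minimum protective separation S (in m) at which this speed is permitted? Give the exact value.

S_min = 24191/2000 m = 12.0955 m

stop time T_s = (41/20)/(1/2) = 4.1000 s
reaction-phase robot travel = 2.0500·0.0800 = 0.1640 m
robot covers 2.0500·4.1000 − ½·0.5000·4.1000² = 4.2025 m while stopping
human over T_r+T_s: 1.8000·(0.0800+4.1000) = 7.5240 m
margins: 0.1500+0.0400+0.0150 = 0.2050 m
S_min ≈ 0.1640+4.2025+7.5240+0.2050  ⇒  S_min = 24191/2000 m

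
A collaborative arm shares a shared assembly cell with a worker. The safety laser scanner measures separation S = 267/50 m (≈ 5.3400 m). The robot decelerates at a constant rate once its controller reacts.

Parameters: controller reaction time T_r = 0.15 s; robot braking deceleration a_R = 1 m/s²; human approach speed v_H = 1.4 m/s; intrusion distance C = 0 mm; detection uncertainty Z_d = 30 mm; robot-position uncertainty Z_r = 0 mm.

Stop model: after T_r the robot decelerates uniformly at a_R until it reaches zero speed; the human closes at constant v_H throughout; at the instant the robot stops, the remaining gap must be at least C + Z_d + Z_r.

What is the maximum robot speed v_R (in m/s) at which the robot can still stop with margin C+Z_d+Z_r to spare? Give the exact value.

at the boundary: (1/2)·v² + (31/20)·v + (-51/10) = 0
  disc = (31/20)² − 4·(1/2)·(-51/10) = 5041/400 ; √disc = 71/20
  v_R = (−(31/20) + 71/20) / (2·(1/2)) = 2 m/s
check:
stop time T_s = 2/1 = 2.0000 s
robot covers v_R·T_r = 2.0000·0.1500 = 0.3000 m before braking
robot covers 2.0000·2.0000 − ½·1.0000·2.0000² = 2.0000 m while stopping
person approaches 1.4000·(0.1500+2.0000) = 3.0100 m
margins: 0.0000+0.0300+0.0000 = 0.0300 m
sum ≈ 0.3000+2.0000+3.0100+0.0300 ≈ 5.3400 m = S ✓

v_R_max = 2 m/s = 2.0000 m/s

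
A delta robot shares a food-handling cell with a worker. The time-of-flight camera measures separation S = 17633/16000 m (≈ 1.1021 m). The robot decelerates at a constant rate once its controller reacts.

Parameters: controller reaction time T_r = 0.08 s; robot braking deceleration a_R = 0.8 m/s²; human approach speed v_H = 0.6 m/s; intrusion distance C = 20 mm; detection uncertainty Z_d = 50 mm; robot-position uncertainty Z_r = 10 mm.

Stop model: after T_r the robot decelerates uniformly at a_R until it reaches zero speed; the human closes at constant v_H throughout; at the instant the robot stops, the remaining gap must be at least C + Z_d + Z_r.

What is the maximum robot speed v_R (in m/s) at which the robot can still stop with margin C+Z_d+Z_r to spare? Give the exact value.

v_R_max = 3/4 m/s = 0.7500 m/s

at the boundary: (5/8)·v² + (83/100)·v + (-3117/3200) = 0
  disc = (83/100)² − 4·(5/8)·(-3117/3200) = 499849/160000 ; √disc = 707/400
  v_R = (−(83/100) + 707/400) / (2·(5/8)) = 3/4 m/s
check:
T_s = v_R/a_R = (3/4)/(4/5) = 0.9375 s
reaction-phase robot travel = 0.7500·0.0800 = 0.0600 m
robot covers 0.7500·0.9375 − ½·0.8000·0.9375² = 0.3516 m while stopping
human over T_r+T_s: 0.6000·(0.0800+0.9375) = 0.6105 m
residual clearance needed = 0.0200+0.0500+0.0100 = 0.0800 m
sum ≈ 0.0600+0.3516+0.6105+0.0800 ≈ 1.1021 m = S ✓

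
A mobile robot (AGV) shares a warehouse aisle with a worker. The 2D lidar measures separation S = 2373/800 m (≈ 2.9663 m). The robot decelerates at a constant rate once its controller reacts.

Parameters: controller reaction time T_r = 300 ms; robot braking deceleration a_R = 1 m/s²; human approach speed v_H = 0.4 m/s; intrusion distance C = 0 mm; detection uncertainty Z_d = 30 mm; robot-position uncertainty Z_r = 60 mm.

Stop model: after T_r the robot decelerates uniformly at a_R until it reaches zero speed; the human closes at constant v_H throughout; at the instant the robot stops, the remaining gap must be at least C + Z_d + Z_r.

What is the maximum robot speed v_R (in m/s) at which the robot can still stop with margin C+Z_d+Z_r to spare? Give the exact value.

quadratic (1/2)·v² + (7/10)·v + (-441/160) = 0
  disc = (7/10)² − 4·(1/2)·(-441/160) = 2401/400 ; √disc = 49/20
  v_R = (−(7/10) + 49/20) / (2·(1/2)) = 7/4 m/s
check:
braking lasts T_s = (7/4)/1 = 1.7500 s
reaction-phase robot travel = 1.7500·0.3000 = 0.5250 m
robot under decel: 1.7500²/(2·1.0000) = 1.5312 m
person approaches 0.4000·(0.3000+1.7500) = 0.8200 m
margins: 0.0000+0.0300+0.0600 = 0.0900 m
sum ≈ 0.5250+1.5312+0.8200+0.0900 ≈ 2.9663 m = S ✓

v_R_max = 7/4 m/s = 1.7500 m/s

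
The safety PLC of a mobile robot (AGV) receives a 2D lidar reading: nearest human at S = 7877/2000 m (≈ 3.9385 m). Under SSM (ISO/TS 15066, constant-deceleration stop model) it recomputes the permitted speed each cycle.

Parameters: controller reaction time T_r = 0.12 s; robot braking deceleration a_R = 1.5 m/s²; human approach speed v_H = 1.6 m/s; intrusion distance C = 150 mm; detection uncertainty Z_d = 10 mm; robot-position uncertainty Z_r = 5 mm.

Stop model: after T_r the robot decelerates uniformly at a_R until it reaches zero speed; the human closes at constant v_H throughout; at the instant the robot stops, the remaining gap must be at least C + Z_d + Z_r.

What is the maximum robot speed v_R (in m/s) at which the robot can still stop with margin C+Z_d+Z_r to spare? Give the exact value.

v_R_max = 39/20 m/s = 1.9500 m/s

quadratic (1/3)·v² + (89/75)·v + (-7163/2000) = 0
  disc = (89/75)² − 4·(1/3)·(-7163/2000) = 139129/22500 ; √disc = 373/150
  v_R = (−(89/75) + 373/150) / (2·(1/3)) = 39/20 m/s
check:
T_s = v_R/a_R = (39/20)/(3/2) = 1.3000 s
robot covers v_R·T_r = 1.9500·0.1200 = 0.2340 m before braking
robot covers 1.9500·1.3000 − ½·1.5000·1.3000² = 1.2675 m while stopping
human closes 1.6000·1.4200 = 2.2720 m
C+Z_d+Z_r = 0.1500+0.0100+0.0050 = 0.1650 m
sum ≈ 0.2340+1.2675+2.2720+0.1650 ≈ 3.9385 m = S ✓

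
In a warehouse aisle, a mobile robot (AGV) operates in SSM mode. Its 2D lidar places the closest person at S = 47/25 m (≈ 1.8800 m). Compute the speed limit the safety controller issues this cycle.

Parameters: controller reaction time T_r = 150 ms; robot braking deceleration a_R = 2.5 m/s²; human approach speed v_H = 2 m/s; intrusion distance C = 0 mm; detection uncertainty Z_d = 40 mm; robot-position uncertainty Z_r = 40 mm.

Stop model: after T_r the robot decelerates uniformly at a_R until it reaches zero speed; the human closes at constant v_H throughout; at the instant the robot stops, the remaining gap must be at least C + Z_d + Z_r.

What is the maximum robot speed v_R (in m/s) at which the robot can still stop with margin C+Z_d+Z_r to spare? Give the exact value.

v_R_max = 5/4 m/s = 1.2500 m/s

quadratic (1/5)·v² + (19/20)·v + (-3/2) = 0
  disc = (19/20)² − 4·(1/5)·(-3/2) = 841/400 ; √disc = 29/20
  v_R = (−(19/20) + 29/20) / (2·(1/5)) = 5/4 m/s
check:
T_s = v_R/a_R = (5/4)/(5/2) = 0.5000 s
robot covers v_R·T_r = 1.2500·0.1500 = 0.1875 m before braking
braking distance = 1.2500²/(2·2.5000) = 0.3125 m
person approaches 2.0000·(0.1500+0.5000) = 1.3000 m
margins: 0.0000+0.0400+0.0400 = 0.0800 m
sum ≈ 0.1875+0.3125+1.3000+0.0800 ≈ 1.8800 m = S ✓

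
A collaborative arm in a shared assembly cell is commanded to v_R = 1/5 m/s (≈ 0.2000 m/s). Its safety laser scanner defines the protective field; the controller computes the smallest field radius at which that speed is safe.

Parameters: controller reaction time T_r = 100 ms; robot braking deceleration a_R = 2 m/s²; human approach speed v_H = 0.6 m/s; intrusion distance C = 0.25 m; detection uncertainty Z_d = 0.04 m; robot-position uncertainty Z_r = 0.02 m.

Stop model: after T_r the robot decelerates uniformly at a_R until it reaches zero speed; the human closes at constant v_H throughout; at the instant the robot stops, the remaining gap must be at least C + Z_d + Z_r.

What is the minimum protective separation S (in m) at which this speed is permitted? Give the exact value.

S_min = 23/50 m = 0.4600 m

T_s = v_R/a_R = (1/5)/2 = 0.1000 s
robot covers v_R·T_r = 0.2000·0.1000 = 0.0200 m before braking
robot covers 0.2000·0.1000 − ½·2.0000·0.1000² = 0.0100 m while stopping
human over T_r+T_s: 0.6000·(0.1000+0.1000) = 0.1200 m
margins: 0.2500+0.0400+0.0200 = 0.3100 m
S_min ≈ 0.0200+0.0100+0.1200+0.3100  ⇒  S_min = 23/50 m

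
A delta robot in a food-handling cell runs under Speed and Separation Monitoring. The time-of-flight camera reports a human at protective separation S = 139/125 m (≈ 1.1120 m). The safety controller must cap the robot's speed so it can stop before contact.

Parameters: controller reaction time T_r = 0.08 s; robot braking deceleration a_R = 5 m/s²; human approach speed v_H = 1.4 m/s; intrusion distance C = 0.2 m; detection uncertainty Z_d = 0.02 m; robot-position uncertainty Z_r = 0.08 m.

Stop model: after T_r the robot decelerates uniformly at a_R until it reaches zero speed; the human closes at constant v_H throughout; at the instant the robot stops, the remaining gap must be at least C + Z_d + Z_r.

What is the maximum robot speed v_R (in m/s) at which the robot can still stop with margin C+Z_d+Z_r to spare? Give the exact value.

quadratic (1/10)·v² + (9/25)·v + (-7/10) = 0
  disc = (9/25)² − 4·(1/10)·(-7/10) = 256/625 ; √disc = 16/25
  v_R = (−(9/25) + 16/25) / (2·(1/10)) = 7/5 m/s
check:
T_s = v_R/a_R = (7/5)/5 = 0.2800 s
robot in T_r: 1.4000·0.0800 = 0.1120 m
robot under decel: 1.4000²/(2·5.0000) = 0.1960 m
human over T_r+T_s: 1.4000·(0.0800+0.2800) = 0.5040 m
residual clearance needed = 0.2000+0.0200+0.0800 = 0.3000 m
sum ≈ 0.1120+0.1960+0.5040+0.3000 ≈ 1.1120 m = S ✓

v_R_max = 7/5 m/s = 1.4000 m/s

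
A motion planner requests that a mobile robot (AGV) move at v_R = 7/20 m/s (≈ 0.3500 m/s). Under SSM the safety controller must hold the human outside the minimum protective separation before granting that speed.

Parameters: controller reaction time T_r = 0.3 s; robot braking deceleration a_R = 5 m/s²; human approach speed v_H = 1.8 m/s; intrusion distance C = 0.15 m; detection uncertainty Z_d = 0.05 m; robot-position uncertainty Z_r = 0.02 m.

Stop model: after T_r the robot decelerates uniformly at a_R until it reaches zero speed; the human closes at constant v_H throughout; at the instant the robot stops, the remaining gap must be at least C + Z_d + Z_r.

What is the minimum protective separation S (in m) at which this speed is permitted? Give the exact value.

stop time T_s = (7/20)/5 = 0.0700 s
reaction-phase robot travel = 0.3500·0.3000 = 0.1050 m
robot covers 0.3500·0.0700 − ½·5.0000·0.0700² = 0.0123 m while stopping
human over T_r+T_s: 1.8000·(0.3000+0.0700) = 0.6660 m
C+Z_d+Z_r = 0.1500+0.0500+0.0200 = 0.2200 m
S_min ≈ 0.1050+0.0123+0.6660+0.2200  ⇒  S_min = 4013/4000 m

S_min = 4013/4000 m = 1.0032 m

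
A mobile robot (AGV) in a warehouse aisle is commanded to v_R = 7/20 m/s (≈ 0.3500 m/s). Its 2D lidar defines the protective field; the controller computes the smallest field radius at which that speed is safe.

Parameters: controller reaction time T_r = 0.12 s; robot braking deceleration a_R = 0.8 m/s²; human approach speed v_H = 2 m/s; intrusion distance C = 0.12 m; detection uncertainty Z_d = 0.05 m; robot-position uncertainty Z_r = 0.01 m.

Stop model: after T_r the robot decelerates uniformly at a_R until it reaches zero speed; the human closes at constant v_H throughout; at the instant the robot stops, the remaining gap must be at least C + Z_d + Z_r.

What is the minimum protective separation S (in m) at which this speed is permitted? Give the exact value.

S_min = 22617/16000 m = 1.4136 m

stop time T_s = (7/20)/(4/5) = 0.4375 s
robot covers v_R·T_r = 0.3500·0.1200 = 0.0420 m before braking
robot covers 0.3500·0.4375 − ½·0.8000·0.4375² = 0.0766 m while stopping
person approaches 2.0000·(0.1200+0.4375) = 1.1150 m
C+Z_d+Z_r = 0.1200+0.0500+0.0100 = 0.1800 m
S_min ≈ 0.0420+0.0766+1.1150+0.1800  ⇒  S_min = 22617/16000 m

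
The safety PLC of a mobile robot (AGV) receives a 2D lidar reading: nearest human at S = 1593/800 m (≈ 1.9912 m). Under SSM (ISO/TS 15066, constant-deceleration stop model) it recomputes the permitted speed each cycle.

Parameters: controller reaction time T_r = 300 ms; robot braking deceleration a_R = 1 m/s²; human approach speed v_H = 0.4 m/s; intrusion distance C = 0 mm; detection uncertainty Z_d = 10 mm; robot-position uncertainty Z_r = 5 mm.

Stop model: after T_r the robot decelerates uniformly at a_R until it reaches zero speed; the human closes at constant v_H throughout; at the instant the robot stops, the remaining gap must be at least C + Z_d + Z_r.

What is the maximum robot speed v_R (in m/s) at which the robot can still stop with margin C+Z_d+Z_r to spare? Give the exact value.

v_R_max = 27/20 m/s = 1.3500 m/s

quadratic (1/2)·v² + (7/10)·v + (-297/160) = 0
  disc = (7/10)² − 4·(1/2)·(-297/160) = 1681/400 ; √disc = 41/20
  v_R = (−(7/10) + 41/20) / (2·(1/2)) = 27/20 m/s
check:
stop time T_s = (27/20)/1 = 1.3500 s
reaction-phase robot travel = 1.3500·0.3000 = 0.4050 m
robot under decel: 1.3500²/(2·1.0000) = 0.9113 m
person approaches 0.4000·(0.3000+1.3500) = 0.6600 m
C+Z_d+Z_r = 0.0000+0.0100+0.0050 = 0.0150 m
sum ≈ 0.4050+0.9113+0.6600+0.0150 ≈ 1.9912 m = S ✓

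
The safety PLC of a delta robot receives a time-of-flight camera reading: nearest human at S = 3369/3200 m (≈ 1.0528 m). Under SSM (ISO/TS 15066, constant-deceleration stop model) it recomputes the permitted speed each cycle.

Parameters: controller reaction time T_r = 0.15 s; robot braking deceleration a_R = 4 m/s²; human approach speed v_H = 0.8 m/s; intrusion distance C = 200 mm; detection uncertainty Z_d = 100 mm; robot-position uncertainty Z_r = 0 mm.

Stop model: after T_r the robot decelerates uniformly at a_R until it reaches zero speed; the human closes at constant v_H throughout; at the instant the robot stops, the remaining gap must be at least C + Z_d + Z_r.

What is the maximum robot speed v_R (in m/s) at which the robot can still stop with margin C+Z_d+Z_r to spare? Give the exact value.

v_R_max = 5/4 m/s = 1.2500 m/s

at the boundary: (1/8)·v² + (7/20)·v + (-81/128) = 0
  disc = (7/20)² − 4·(1/8)·(-81/128) = 2809/6400 ; √disc = 53/80
  v_R = (−(7/20) + 53/80) / (2·(1/8)) = 5/4 m/s
check:
stop time T_s = (5/4)/4 = 0.3125 s
reaction-phase robot travel = 1.2500·0.1500 = 0.1875 m
braking distance = 1.2500²/(2·4.0000) = 0.1953 m
human over T_r+T_s: 0.8000·(0.1500+0.3125) = 0.3700 m
margins: 0.2000+0.1000+0.0000 = 0.3000 m
sum ≈ 0.1875+0.1953+0.3700+0.3000 ≈ 1.0528 m = S ✓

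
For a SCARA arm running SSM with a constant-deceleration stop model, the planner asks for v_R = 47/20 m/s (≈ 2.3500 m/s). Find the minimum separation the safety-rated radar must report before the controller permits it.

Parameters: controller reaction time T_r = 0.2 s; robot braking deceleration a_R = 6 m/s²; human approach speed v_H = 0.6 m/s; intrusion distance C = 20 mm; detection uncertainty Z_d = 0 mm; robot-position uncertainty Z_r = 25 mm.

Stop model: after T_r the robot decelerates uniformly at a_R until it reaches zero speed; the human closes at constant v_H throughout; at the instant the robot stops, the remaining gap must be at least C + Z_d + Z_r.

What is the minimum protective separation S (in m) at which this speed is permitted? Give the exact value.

S_min = 1277/960 m = 1.3302 m

T_s = v_R/a_R = (47/20)/6 = 0.3917 s
robot covers v_R·T_r = 2.3500·0.2000 = 0.4700 m before braking
braking distance = 2.3500²/(2·6.0000) = 0.4602 m
person approaches 0.6000·(0.2000+0.3917) = 0.3550 m
C+Z_d+Z_r = 0.0200+0.0000+0.0250 = 0.0450 m
S_min ≈ 0.4700+0.4602+0.3550+0.0450  ⇒  S_min = 1277/960 m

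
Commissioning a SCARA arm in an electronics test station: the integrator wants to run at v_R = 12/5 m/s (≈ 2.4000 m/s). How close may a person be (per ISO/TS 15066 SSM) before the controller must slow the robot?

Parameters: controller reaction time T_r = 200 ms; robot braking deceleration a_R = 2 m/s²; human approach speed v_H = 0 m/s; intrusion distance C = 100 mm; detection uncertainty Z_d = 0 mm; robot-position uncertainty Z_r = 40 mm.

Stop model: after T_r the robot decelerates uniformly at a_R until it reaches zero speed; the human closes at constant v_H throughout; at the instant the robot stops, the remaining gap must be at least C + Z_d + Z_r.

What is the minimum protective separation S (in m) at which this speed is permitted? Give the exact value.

T_s = v_R/a_R = (12/5)/2 = 1.2000 s
robot covers v_R·T_r = 2.4000·0.2000 = 0.4800 m before braking
robot under decel: 2.4000²/(2·2.0000) = 1.4400 m
human closes 0.0000·1.4000 = 0.0000 m
margins: 0.1000+0.0000+0.0400 = 0.1400 m
S_min ≈ 0.4800+1.4400+0.0000+0.1400  ⇒  S_min = 103/50 m

S_min = 103/50 m = 2.0600 m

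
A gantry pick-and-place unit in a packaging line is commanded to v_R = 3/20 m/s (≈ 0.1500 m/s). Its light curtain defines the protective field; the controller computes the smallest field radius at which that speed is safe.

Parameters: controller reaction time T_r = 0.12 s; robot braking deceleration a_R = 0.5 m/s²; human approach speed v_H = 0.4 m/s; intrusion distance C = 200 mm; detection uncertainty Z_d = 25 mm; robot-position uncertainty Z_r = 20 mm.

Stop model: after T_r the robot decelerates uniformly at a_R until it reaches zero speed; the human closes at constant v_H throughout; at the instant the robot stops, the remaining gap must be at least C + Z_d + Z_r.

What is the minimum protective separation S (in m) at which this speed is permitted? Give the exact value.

stop time T_s = (3/20)/(1/2) = 0.3000 s
robot in T_r: 0.1500·0.1200 = 0.0180 m
braking distance = 0.1500²/(2·0.5000) = 0.0225 m
human closes 0.4000·0.4200 = 0.1680 m
margins: 0.2000+0.0250+0.0200 = 0.2450 m
S_min ≈ 0.0180+0.0225+0.1680+0.2450  ⇒  S_min = 907/2000 m

S_min = 907/2000 m = 0.4535 m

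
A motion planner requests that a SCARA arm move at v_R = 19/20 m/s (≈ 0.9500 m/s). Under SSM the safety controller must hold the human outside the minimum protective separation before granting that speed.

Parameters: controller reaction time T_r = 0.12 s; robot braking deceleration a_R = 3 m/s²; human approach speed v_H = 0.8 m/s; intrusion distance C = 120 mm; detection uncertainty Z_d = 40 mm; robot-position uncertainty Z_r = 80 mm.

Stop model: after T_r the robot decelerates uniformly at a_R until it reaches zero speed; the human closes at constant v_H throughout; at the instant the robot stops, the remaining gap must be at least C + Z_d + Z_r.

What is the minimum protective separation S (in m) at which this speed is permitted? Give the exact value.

T_s = v_R/a_R = (19/20)/3 = 0.3167 s
robot in T_r: 0.9500·0.1200 = 0.1140 m
braking distance = 0.9500²/(2·3.0000) = 0.1504 m
human closes 0.8000·0.4367 = 0.3493 m
residual clearance needed = 0.1200+0.0400+0.0800 = 0.2400 m
S_min ≈ 0.1140+0.1504+0.3493+0.2400  ⇒  S_min = 683/800 m

S_min = 683/800 m = 0.8538 m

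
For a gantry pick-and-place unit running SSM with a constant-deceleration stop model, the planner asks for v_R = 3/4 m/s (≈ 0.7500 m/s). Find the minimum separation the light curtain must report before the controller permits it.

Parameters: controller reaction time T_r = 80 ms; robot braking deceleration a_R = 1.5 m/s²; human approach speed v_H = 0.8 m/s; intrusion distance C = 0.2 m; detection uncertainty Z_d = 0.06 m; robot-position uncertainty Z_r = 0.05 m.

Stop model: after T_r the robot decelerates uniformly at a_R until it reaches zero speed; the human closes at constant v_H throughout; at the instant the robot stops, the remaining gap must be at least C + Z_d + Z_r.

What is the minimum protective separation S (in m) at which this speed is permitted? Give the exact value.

S_min = 2043/2000 m = 1.0215 m

stop time T_s = (3/4)/(3/2) = 0.5000 s
reaction-phase robot travel = 0.7500·0.0800 = 0.0600 m
robot under decel: 0.7500²/(2·1.5000) = 0.1875 m
person approaches 0.8000·(0.0800+0.5000) = 0.4640 m
margins: 0.2000+0.0600+0.0500 = 0.3100 m
S_min ≈ 0.0600+0.1875+0.4640+0.3100  ⇒  S_min = 2043/2000 m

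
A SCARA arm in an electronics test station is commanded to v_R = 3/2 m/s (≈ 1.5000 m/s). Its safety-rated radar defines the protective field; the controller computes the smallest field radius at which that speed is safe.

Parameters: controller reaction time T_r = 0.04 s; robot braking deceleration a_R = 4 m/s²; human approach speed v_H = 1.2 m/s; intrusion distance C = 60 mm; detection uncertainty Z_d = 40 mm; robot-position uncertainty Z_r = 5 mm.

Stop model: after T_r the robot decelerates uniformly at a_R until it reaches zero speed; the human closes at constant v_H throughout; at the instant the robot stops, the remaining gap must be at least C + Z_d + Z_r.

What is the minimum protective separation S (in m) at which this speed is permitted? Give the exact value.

S_min = 3777/4000 m = 0.9443 m

T_s = v_R/a_R = (3/2)/4 = 0.3750 s
robot in T_r: 1.5000·0.0400 = 0.0600 m
robot under decel: 1.5000²/(2·4.0000) = 0.2812 m
person approaches 1.2000·(0.0400+0.3750) = 0.4980 m
margins: 0.0600+0.0400+0.0050 = 0.1050 m
S_min ≈ 0.0600+0.2812+0.4980+0.1050  ⇒  S_min = 3777/4000 m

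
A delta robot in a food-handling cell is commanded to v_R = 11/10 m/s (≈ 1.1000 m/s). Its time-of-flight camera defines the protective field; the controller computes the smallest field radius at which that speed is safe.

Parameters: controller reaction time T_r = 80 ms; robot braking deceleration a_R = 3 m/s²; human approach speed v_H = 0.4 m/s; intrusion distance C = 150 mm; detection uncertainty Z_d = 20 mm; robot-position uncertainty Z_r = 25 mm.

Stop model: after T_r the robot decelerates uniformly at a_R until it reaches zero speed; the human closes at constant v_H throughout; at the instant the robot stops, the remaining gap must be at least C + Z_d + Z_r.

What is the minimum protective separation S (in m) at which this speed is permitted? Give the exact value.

S_min = 199/300 m = 0.6633 m

stop time T_s = (11/10)/3 = 0.3667 s
robot in T_r: 1.1000·0.0800 = 0.0880 m
robot covers 1.1000·0.3667 − ½·3.0000·0.3667² = 0.2017 m while stopping
human closes 0.4000·0.4467 = 0.1787 m
C+Z_d+Z_r = 0.1500+0.0200+0.0250 = 0.1950 m
S_min ≈ 0.0880+0.2017+0.1787+0.1950  ⇒  S_min = 199/300 m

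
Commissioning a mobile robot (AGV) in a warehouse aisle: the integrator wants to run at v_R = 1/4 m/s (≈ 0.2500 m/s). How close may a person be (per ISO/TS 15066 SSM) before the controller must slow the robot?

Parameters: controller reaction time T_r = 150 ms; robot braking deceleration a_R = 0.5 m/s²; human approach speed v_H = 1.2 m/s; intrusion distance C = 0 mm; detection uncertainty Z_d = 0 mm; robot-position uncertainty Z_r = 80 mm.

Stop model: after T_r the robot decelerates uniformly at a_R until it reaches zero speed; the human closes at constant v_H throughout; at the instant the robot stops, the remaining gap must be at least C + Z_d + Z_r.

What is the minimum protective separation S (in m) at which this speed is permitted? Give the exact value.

stop time T_s = (1/4)/(1/2) = 0.5000 s
robot in T_r: 0.2500·0.1500 = 0.0375 m
braking distance = 0.2500²/(2·0.5000) = 0.0625 m
human over T_r+T_s: 1.2000·(0.1500+0.5000) = 0.7800 m
C+Z_d+Z_r = 0.0000+0.0000+0.0800 = 0.0800 m
S_min ≈ 0.0375+0.0625+0.7800+0.0800  ⇒  S_min = 24/25 m

S_min = 24/25 m = 0.9600 m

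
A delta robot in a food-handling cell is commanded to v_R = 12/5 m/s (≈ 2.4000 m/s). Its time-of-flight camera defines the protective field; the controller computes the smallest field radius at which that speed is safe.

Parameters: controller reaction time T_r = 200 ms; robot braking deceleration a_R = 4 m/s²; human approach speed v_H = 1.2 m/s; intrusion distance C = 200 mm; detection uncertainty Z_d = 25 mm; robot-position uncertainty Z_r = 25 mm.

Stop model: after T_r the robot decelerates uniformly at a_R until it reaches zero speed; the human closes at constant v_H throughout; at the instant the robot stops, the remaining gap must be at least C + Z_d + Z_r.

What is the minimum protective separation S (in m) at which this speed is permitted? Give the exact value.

stop time T_s = (12/5)/4 = 0.6000 s
robot in T_r: 2.4000·0.2000 = 0.4800 m
robot under decel: 2.4000²/(2·4.0000) = 0.7200 m
human over T_r+T_s: 1.2000·(0.2000+0.6000) = 0.9600 m
C+Z_d+Z_r = 0.2000+0.0250+0.0250 = 0.2500 m
S_min ≈ 0.4800+0.7200+0.9600+0.2500  ⇒  S_min = 241/100 m

S_min = 241/100 m = 2.4100 m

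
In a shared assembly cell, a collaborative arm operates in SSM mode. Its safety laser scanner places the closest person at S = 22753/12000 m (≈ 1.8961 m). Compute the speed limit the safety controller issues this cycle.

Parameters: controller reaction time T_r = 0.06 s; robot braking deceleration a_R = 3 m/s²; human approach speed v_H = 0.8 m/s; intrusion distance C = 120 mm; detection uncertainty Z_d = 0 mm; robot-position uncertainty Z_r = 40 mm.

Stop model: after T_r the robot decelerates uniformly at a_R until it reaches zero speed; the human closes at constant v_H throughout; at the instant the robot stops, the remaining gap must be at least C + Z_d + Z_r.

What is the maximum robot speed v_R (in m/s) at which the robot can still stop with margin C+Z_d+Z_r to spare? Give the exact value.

v_R_max = 47/20 m/s = 2.3500 m/s

at the boundary: (1/6)·v² + (49/150)·v + (-20257/12000) = 0
  disc = (49/150)² − 4·(1/6)·(-20257/12000) = 12321/10000 ; √disc = 111/100
  v_R = (−(49/150) + 111/100) / (2·(1/6)) = 47/20 m/s
check:
T_s = v_R/a_R = (47/20)/3 = 0.7833 s
robot covers v_R·T_r = 2.3500·0.0600 = 0.1410 m before braking
robot covers 2.3500·0.7833 − ½·3.0000·0.7833² = 0.9204 m while stopping
human closes 0.8000·0.8433 = 0.6747 m
margins: 0.1200+0.0000+0.0400 = 0.1600 m
sum ≈ 0.1410+0.9204+0.6747+0.1600 ≈ 1.8961 m = S ✓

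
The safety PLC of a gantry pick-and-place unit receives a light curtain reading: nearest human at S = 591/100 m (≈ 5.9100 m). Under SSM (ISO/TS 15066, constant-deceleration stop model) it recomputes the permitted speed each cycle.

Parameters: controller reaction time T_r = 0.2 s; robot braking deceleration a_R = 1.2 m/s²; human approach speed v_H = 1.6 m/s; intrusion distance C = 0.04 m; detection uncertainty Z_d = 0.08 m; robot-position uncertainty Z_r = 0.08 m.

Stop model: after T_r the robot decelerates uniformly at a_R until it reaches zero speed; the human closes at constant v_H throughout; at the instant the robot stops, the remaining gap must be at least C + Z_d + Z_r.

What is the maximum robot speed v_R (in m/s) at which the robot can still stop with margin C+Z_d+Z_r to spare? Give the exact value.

v_R_max = 11/5 m/s = 2.2000 m/s

collect terms ⇒ (5/12)·v_R² + (23/15)·v_R + (-539/100) = 0
  disc = (23/15)² − 4·(5/12)·(-539/100) = 10201/900 ; √disc = 101/30
  v_R = (−(23/15) + 101/30) / (2·(5/12)) = 11/5 m/s
check:
braking lasts T_s = (11/5)/(6/5) = 1.8333 s
robot covers v_R·T_r = 2.2000·0.2000 = 0.4400 m before braking
robot under decel: 2.2000²/(2·1.2000) = 2.0167 m
person approaches 1.6000·(0.2000+1.8333) = 3.2533 m
residual clearance needed = 0.0400+0.0800+0.0800 = 0.2000 m
sum ≈ 0.4400+2.0167+3.2533+0.2000 ≈ 5.9100 m = S ✓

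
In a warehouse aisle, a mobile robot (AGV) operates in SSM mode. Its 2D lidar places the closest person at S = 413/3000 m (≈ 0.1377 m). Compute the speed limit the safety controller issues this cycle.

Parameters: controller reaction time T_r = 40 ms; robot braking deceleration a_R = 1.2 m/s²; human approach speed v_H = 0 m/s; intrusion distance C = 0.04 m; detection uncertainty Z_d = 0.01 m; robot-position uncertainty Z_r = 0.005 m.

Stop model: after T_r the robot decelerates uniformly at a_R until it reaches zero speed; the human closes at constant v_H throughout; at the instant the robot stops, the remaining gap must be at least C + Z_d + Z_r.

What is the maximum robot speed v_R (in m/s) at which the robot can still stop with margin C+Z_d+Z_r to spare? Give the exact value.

quadratic (5/12)·v² + (1/25)·v + (-31/375) = 0
  disc = (1/25)² − 4·(5/12)·(-31/375) = 784/5625 ; √disc = 28/75
  v_R = (−(1/25) + 28/75) / (2·(5/12)) = 2/5 m/s
check:
T_s = v_R/a_R = (2/5)/(6/5) = 0.3333 s
robot in T_r: 0.4000·0.0400 = 0.0160 m
robot covers 0.4000·0.3333 − ½·1.2000·0.3333² = 0.0667 m while stopping
person approaches 0.0000·(0.0400+0.3333) = 0.0000 m
C+Z_d+Z_r = 0.0400+0.0100+0.0050 = 0.0550 m
sum ≈ 0.0160+0.0667+0.0000+0.0550 ≈ 0.1377 m = S ✓

v_R_max = 2/5 m/s = 0.4000 m/s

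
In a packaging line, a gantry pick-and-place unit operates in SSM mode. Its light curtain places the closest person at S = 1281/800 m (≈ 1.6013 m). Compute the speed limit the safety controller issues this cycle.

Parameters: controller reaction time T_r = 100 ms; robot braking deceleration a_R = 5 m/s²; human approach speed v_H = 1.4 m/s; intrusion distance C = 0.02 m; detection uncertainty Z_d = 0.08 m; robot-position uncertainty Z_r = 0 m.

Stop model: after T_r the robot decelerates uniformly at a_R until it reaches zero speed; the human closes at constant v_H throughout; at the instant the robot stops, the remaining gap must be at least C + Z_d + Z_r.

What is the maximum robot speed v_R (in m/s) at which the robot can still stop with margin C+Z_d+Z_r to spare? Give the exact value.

collect terms ⇒ (1/10)·v_R² + (19/50)·v_R + (-1089/800) = 0
  disc = (19/50)² − 4·(1/10)·(-1089/800) = 6889/10000 ; √disc = 83/100
  v_R = (−(19/50) + 83/100) / (2·(1/10)) = 9/4 m/s
check:
braking lasts T_s = (9/4)/5 = 0.4500 s
reaction-phase robot travel = 2.2500·0.1000 = 0.2250 m
robot covers 2.2500·0.4500 − ½·5.0000·0.4500² = 0.5062 m while stopping
human closes 1.4000·0.5500 = 0.7700 m
residual clearance needed = 0.0200+0.0800+0.0000 = 0.1000 m
sum ≈ 0.2250+0.5062+0.7700+0.1000 ≈ 1.6013 m = S ✓

v_R_max = 9/4 m/s = 2.2500 m/s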